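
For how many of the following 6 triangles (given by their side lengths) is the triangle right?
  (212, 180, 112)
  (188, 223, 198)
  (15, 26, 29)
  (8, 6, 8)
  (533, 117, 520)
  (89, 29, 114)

(212,180,112): 112²+180² = 44944 = 212² → right
(188,223,198): 188²+198² = 74548 > 49729 = 223² → acute
(15,26,29): 15²+26² = 901 > 841 = 29² → acute
(8,6,8): 6²+8² = 100 > 64 = 8² → acute
(533,117,520): 117²+520² = 284089 = 533² → right
(89,29,114): 29²+89² = 8762 < 12996 = 114² → obtuse
2 of the 6 are right.

2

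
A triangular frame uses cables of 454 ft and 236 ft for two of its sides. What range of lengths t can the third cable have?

By the triangle inequality, t must be less than 454 + 236 = 690 and greater than |454 − 236| = 218.

218 < t < 690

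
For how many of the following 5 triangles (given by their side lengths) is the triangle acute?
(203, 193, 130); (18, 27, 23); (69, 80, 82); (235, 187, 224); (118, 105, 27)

4

(203,193,130): 130²+193² = 54149 > 41209 = 203² → acute
(18,27,23): 18²+23² = 853 > 729 = 27² → acute
(69,80,82): 69²+80² = 11161 > 6724 = 82² → acute
(235,187,224): 187²+224² = 85145 > 55225 = 235² → acute
(118,105,27): 27²+105² = 11754 < 13924 = 118² → obtuse
4 of the 5 are acute.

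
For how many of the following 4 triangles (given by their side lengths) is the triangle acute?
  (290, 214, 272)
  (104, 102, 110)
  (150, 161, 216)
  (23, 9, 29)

(290,214,272): 214²+272² = 119780 > 84100 = 290² → acute
(104,102,110): 102²+104² = 21220 > 12100 = 110² → acute
(150,161,216): 150²+161² = 48421 > 46656 = 216² → acute
(23,9,29): 9²+23² = 610 < 841 = 29² → obtuse
3 of the 4 are acute.

3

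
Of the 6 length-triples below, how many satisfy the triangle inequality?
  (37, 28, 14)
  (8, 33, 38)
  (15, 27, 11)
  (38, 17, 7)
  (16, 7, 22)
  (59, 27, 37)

(14,28,37): 14+28 > 37 → valid
(8,33,38): 8+33 > 38 → valid
(11,15,27): 11+15 ≤ 27 → not valid
(7,17,38): 7+17 ≤ 38 → not valid
(7,16,22): 7+16 > 22 → valid
(27,37,59): 27+37 > 59 → valid
4 of the 6 triples form a triangle.

4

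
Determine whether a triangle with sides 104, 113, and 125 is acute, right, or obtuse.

Compare the square of the longest side to the sum of squares of the other two: 104² + 113² = 23585 > 15625 = 125².

acute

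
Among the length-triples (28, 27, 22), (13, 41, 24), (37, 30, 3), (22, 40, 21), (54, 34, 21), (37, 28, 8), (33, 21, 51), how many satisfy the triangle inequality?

4

(22,27,28): 22+27 > 28 → valid
(13,24,41): 13+24 ≤ 41 → not valid
(3,30,37): 3+30 ≤ 37 → not valid
(21,22,40): 21+22 > 40 → valid
(21,34,54): 21+34 > 54 → valid
(8,28,37): 8+28 ≤ 37 → not valid
(21,33,51): 21+33 > 51 → valid
4 of the 7 triples form a triangle.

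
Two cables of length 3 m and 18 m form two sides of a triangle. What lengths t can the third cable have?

By the triangle inequality, t must be less than 3 + 18 = 21 and greater than |3 − 18| = 15.

15 < t < 21 (m)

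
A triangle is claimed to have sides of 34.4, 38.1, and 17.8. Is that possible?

The longest side is 38.1, and the other two sum to 52.2.
Since 52.2 > 38.1, the triangle inequality holds.

Yes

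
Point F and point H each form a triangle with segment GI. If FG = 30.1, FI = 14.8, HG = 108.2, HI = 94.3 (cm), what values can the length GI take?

15.3 < GI < 44.9

From triangle FGI: |30.1 − 14.8| < GI < 30.1 + 14.8, i.e. 15.3 < GI < 44.9.
From triangle HGI: 13.9 < GI < 202.5.
Both must hold, so GI lies in the intersection.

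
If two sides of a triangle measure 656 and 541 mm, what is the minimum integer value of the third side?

The third side must be strictly greater than |656 − 541| = 115.
The smallest integer above 115 is 116.

116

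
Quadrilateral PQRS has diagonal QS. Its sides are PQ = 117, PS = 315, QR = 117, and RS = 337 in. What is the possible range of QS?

From triangle PQS: |117 − 315| < QS < 117 + 315, i.e. 198 < QS < 432.
From triangle RQS: 220 < QS < 454.
Both must hold, so QS lies in the intersection.

220 < QS < 432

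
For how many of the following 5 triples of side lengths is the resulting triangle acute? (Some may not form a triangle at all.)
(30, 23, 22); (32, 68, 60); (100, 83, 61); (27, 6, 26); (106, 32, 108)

(30,23,22): 22²+23² = 1013 > 900 = 30² → acute
(32,68,60): 32²+60² = 4624 = 68² → right
(100,83,61): 61²+83² = 10610 > 10000 = 100² → acute
(27,6,26): 6²+26² = 712 < 729 = 27² → obtuse
(106,32,108): 32²+106² = 12260 > 11664 = 108² → acute
3 of the 5 are acute.

3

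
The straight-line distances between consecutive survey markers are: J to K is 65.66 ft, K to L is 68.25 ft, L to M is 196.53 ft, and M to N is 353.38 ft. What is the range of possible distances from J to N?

The maximum is all hops collinear in one direction: 65.66 + 68.25 + 196.53 + 353.38 = 683.82.
The longest hop is 353.38; the others sum to 330.44. Folding the others back against it leaves at least 353.38 − 330.44 = 22.94.

22.94 ≤ JN ≤ 683.82 ft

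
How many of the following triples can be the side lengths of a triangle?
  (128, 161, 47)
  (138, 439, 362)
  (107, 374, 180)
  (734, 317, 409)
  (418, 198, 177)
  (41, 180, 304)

(47,128,161): 47+128 > 161 → valid
(138,362,439): 138+362 > 439 → valid
(107,180,374): 107+180 ≤ 374 → not valid
(317,409,734): 317+409 ≤ 734 → not valid
(177,198,418): 177+198 ≤ 418 → not valid
(41,180,304): 41+180 ≤ 304 → not valid
2 of the 6 triples form a triangle.

2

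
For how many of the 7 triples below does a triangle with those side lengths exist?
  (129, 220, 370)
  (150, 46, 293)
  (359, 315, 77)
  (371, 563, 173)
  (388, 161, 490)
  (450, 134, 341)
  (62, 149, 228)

3

(129,220,370): 129+220 ≤ 370 → not valid
(46,150,293): 46+150 ≤ 293 → not valid
(77,315,359): 77+315 > 359 → valid
(173,371,563): 173+371 ≤ 563 → not valid
(161,388,490): 161+388 > 490 → valid
(134,341,450): 134+341 > 450 → valid
(62,149,228): 62+149 ≤ 228 → not valid
3 of the 7 triples form a triangle.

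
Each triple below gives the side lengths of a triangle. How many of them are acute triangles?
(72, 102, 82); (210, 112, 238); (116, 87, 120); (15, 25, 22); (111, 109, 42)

4

(72,102,82): 72²+82² = 11908 > 10404 = 102² → acute
(210,112,238): 112²+210² = 56644 = 238² → right
(116,87,120): 87²+116² = 21025 > 14400 = 120² → acute
(15,25,22): 15²+22² = 709 > 625 = 25² → acute
(111,109,42): 42²+109² = 13645 > 12321 = 111² → acute
4 of the 5 are acute.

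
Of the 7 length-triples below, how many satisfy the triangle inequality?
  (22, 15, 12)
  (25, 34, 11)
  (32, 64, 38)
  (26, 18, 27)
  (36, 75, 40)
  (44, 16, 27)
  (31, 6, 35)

(12,15,22): 12+15 > 22 → valid
(11,25,34): 11+25 > 34 → valid
(32,38,64): 32+38 > 64 → valid
(18,26,27): 18+26 > 27 → valid
(36,40,75): 36+40 > 75 → valid
(16,27,44): 16+27 ≤ 44 → not valid
(6,31,35): 6+31 > 35 → valid
6 of the 7 triples form a triangle.

6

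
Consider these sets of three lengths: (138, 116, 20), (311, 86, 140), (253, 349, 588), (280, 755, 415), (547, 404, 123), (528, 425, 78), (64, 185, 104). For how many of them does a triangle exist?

1

(20,116,138): 20+116 ≤ 138 → not valid
(86,140,311): 86+140 ≤ 311 → not valid
(253,349,588): 253+349 > 588 → valid
(280,415,755): 280+415 ≤ 755 → not valid
(123,404,547): 123+404 ≤ 547 → not valid
(78,425,528): 78+425 ≤ 528 → not valid
(64,104,185): 64+104 ≤ 185 → not valid
1 of the 7 triples forms a triangle.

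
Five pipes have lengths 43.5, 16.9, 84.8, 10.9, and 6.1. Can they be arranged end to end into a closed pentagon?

No

For a pentagon, each side must be shorter than the sum of the others.
Here the longest side is 84.8, but the remaining 4 sides sum to only 77.4.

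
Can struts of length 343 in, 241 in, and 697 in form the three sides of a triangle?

No

The longest side is 697, but the other two sum to only 584.
584 < 697, so the triangle inequality fails.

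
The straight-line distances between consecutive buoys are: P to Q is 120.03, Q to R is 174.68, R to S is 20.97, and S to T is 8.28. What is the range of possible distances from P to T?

25.40 ≤ PT ≤ 323.96

The maximum is all hops collinear in one direction: 120.03 + 174.68 + 20.97 + 8.28 = 323.96.
The longest hop is 174.68; the others sum to 149.28. Folding the others back against it leaves at least 174.68 − 149.28 = 25.40.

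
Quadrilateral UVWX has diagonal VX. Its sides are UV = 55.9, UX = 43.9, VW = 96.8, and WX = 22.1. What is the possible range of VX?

From triangle UVX: |55.9 − 43.9| < VX < 55.9 + 43.9, i.e. 12.0 < VX < 99.8.
From triangle WVX: 74.7 < VX < 118.9.
Both must hold, so VX lies in the intersection.

74.7 < VX < 99.8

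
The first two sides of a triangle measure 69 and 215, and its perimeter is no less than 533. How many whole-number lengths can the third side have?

35

Triangle inequality: 146 < x < 284. Perimeter ≥ 533 gives x ≥ 533 − 69 − 215 = 249.
So 249 ≤ x < 284; integers 249 through 283: 35 values.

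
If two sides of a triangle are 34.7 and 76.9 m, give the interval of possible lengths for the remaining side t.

By the triangle inequality, t must be less than 34.7 + 76.9 = 111.6 and greater than |34.7 − 76.9| = 42.2.

42.2 < t < 111.6 (m)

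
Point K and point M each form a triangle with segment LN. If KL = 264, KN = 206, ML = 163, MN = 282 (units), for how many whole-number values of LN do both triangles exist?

From triangle KLN: 58 < LN < 470.
From triangle MLN: 119 < LN < 445.
Intersection: 119 < LN < 445, so integers 120 through 444: 325 values.

325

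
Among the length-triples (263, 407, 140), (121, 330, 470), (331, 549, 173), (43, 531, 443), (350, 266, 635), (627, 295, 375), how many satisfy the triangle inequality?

1

(140,263,407): 140+263 ≤ 407 → not valid
(121,330,470): 121+330 ≤ 470 → not valid
(173,331,549): 173+331 ≤ 549 → not valid
(43,443,531): 43+443 ≤ 531 → not valid
(266,350,635): 266+350 ≤ 635 → not valid
(295,375,627): 295+375 > 627 → valid
1 of the 6 triples forms a triangle.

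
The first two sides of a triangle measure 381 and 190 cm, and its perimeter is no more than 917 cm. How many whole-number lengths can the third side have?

155

Triangle inequality: 191 < x < 571. Perimeter ≤ 917 gives x ≤ 917 − 381 − 190 = 346.
So 191 < x ≤ 346; integers 192 through 346: 155 values.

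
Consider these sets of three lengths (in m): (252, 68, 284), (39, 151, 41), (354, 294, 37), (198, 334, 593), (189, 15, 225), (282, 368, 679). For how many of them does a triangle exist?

1

(68,252,284): 68+252 > 284 → valid
(39,41,151): 39+41 ≤ 151 → not valid
(37,294,354): 37+294 ≤ 354 → not valid
(198,334,593): 198+334 ≤ 593 → not valid
(15,189,225): 15+189 ≤ 225 → not valid
(282,368,679): 282+368 ≤ 679 → not valid
1 of the 6 triples forms a triangle.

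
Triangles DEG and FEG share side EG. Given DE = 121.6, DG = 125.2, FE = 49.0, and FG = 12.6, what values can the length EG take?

From triangle DEG: |121.6 − 125.2| < EG < 121.6 + 125.2, i.e. 3.6 < EG < 246.8.
From triangle FEG: 36.4 < EG < 61.6.
Both must hold, so EG lies in the intersection.

36.4 < EG < 61.6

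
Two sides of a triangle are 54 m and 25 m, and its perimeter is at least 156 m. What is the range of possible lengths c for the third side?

Triangle inequality alone gives 29 < c < 79.
The perimeter condition gives c ≥ 156 − 54 − 25 = 77.
Intersecting the two: 77 ≤ c < 79.

77 ≤ c < 79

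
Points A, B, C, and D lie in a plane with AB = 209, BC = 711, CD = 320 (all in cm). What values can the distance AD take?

182 ≤ AD ≤ 1240 cm

The maximum is all hops collinear in one direction: 209 + 711 + 320 = 1240.
The longest hop is 711; the others sum to 529. Folding the others back against it leaves at least 711 − 529 = 182.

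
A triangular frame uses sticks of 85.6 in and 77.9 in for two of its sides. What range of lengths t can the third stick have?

By the triangle inequality, t must be less than 85.6 + 77.9 = 163.5 and greater than |85.6 − 77.9| = 7.7.

7.7 < t < 163.5 (in)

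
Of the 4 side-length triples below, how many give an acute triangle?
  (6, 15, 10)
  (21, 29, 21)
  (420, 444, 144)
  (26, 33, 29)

(6,15,10): 6²+10² = 136 < 225 = 15² → obtuse
(21,29,21): 21²+21² = 882 > 841 = 29² → acute
(420,444,144): 144²+420² = 197136 = 444² → right
(26,33,29): 26²+29² = 1517 > 1089 = 33² → acute
2 of the 4 are acute.

2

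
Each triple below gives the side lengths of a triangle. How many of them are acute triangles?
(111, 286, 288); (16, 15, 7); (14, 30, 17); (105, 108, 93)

3

(111,286,288): 111²+286² = 94117 > 82944 = 288² → acute
(16,15,7): 7²+15² = 274 > 256 = 16² → acute
(14,30,17): 14²+17² = 485 < 900 = 30² → obtuse
(105,108,93): 93²+105² = 19674 > 11664 = 108² → acute
3 of the 4 are acute.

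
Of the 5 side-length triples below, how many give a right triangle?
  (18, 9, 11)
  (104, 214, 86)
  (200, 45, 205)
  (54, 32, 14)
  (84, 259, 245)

(18,9,11): 9²+11² = 202 < 324 = 18² → obtuse
(104,214,86): 86+104 ≤ 214, not a triangle
(200,45,205): 45²+200² = 42025 = 205² → right
(54,32,14): 14+32 ≤ 54, not a triangle
(84,259,245): 84²+245² = 67081 = 259² → right
2 of the 5 are right.

2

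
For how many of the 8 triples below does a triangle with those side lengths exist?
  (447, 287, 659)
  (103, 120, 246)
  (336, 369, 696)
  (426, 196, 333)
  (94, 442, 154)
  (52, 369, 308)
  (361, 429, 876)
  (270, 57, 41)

3

(287,447,659): 287+447 > 659 → valid
(103,120,246): 103+120 ≤ 246 → not valid
(336,369,696): 336+369 > 696 → valid
(196,333,426): 196+333 > 426 → valid
(94,154,442): 94+154 ≤ 442 → not valid
(52,308,369): 52+308 ≤ 369 → not valid
(361,429,876): 361+429 ≤ 876 → not valid
(41,57,270): 41+57 ≤ 270 → not valid
3 of the 8 triples form a triangle.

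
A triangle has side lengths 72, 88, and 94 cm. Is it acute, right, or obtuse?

acute

Compare the square of the longest side to the sum of squares of the other two: 72² + 88² = 12928 > 8836 = 94².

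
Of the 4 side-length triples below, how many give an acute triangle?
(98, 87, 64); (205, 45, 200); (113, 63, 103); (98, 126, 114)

(98,87,64): 64²+87² = 11665 > 9604 = 98² → acute
(205,45,200): 45²+200² = 42025 = 205² → right
(113,63,103): 63²+103² = 14578 > 12769 = 113² → acute
(98,126,114): 98²+114² = 22600 > 15876 = 126² → acute
3 of the 4 are acute.

3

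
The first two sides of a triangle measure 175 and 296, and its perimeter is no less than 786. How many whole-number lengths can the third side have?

Triangle inequality: 121 < x < 471. Perimeter ≥ 786 gives x ≥ 786 − 175 − 296 = 315.
So 315 ≤ x < 471; integers 315 through 470: 156 values.

156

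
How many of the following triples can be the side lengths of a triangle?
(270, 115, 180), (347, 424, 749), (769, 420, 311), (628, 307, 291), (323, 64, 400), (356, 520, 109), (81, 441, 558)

(115,180,270): 115+180 > 270 → valid
(347,424,749): 347+424 > 749 → valid
(311,420,769): 311+420 ≤ 769 → not valid
(291,307,628): 291+307 ≤ 628 → not valid
(64,323,400): 64+323 ≤ 400 → not valid
(109,356,520): 109+356 ≤ 520 → not valid
(81,441,558): 81+441 ≤ 558 → not valid
2 of the 7 triples form a triangle.

2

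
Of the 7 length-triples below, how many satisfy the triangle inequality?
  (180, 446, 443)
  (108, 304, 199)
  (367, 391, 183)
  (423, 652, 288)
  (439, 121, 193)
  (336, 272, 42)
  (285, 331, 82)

(180,443,446): 180+443 > 446 → valid
(108,199,304): 108+199 > 304 → valid
(183,367,391): 183+367 > 391 → valid
(288,423,652): 288+423 > 652 → valid
(121,193,439): 121+193 ≤ 439 → not valid
(42,272,336): 42+272 ≤ 336 → not valid
(82,285,331): 82+285 > 331 → valid
5 of the 7 triples form a triangle.

5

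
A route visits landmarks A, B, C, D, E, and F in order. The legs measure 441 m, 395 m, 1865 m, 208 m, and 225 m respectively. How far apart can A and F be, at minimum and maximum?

The maximum is all hops collinear in one direction: 441 + 395 + 1865 + 208 + 225 = 3134.
The longest hop is 1865; the others sum to 1269. Folding the others back against it leaves at least 1865 − 1269 = 596.

596 ≤ AF ≤ 3134 m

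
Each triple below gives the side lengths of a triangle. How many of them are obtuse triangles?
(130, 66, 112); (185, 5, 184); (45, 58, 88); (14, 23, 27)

3

(130,66,112): 66²+112² = 16900 = 130² → right
(185,5,184): 5²+184² = 33881 < 34225 = 185² → obtuse
(45,58,88): 45²+58² = 5389 < 7744 = 88² → obtuse
(14,23,27): 14²+23² = 725 < 729 = 27² → obtuse
3 of the 4 are obtuse.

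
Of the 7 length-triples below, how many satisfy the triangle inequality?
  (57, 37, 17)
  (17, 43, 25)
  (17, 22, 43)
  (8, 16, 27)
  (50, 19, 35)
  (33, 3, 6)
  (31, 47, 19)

2

(17,37,57): 17+37 ≤ 57 → not valid
(17,25,43): 17+25 ≤ 43 → not valid
(17,22,43): 17+22 ≤ 43 → not valid
(8,16,27): 8+16 ≤ 27 → not valid
(19,35,50): 19+35 > 50 → valid
(3,6,33): 3+6 ≤ 33 → not valid
(19,31,47): 19+31 > 47 → valid
2 of the 7 triples form a triangle.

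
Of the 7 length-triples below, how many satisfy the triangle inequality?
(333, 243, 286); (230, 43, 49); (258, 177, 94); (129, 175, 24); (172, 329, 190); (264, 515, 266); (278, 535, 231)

4

(243,286,333): 243+286 > 333 → valid
(43,49,230): 43+49 ≤ 230 → not valid
(94,177,258): 94+177 > 258 → valid
(24,129,175): 24+129 ≤ 175 → not valid
(172,190,329): 172+190 > 329 → valid
(264,266,515): 264+266 > 515 → valid
(231,278,535): 231+278 ≤ 535 → not valid
4 of the 7 triples form a triangle.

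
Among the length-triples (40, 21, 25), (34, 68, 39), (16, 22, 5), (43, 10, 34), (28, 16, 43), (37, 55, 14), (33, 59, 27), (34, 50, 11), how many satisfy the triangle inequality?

(21,25,40): 21+25 > 40 → valid
(34,39,68): 34+39 > 68 → valid
(5,16,22): 5+16 ≤ 22 → not valid
(10,34,43): 10+34 > 43 → valid
(16,28,43): 16+28 > 43 → valid
(14,37,55): 14+37 ≤ 55 → not valid
(27,33,59): 27+33 > 59 → valid
(11,34,50): 11+34 ≤ 50 → not valid
5 of the 8 triples form a triangle.

5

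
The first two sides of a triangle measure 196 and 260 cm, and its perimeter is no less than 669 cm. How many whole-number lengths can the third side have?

243

Triangle inequality: 64 < x < 456. Perimeter ≥ 669 gives x ≥ 669 − 196 − 260 = 213.
So 213 ≤ x < 456; integers 213 through 455: 243 values.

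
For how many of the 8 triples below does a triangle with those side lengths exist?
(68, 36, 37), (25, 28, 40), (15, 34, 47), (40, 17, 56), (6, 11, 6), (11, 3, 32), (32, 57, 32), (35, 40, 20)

(36,37,68): 36+37 > 68 → valid
(25,28,40): 25+28 > 40 → valid
(15,34,47): 15+34 > 47 → valid
(17,40,56): 17+40 > 56 → valid
(6,6,11): 6+6 > 11 → valid
(3,11,32): 3+11 ≤ 32 → not valid
(32,32,57): 32+32 > 57 → valid
(20,35,40): 20+35 > 40 → valid
7 of the 8 triples form a triangle.

7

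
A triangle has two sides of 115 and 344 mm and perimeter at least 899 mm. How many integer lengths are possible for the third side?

19

Triangle inequality: 229 < x < 459. Perimeter ≥ 899 gives x ≥ 899 − 115 − 344 = 440.
So 440 ≤ x < 459; integers 440 through 458: 19 values.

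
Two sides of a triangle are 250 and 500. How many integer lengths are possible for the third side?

The third side lies in the open interval (250, 750).
Integers from 251 to 749 inclusive: 749 − 251 + 1 = 499.

499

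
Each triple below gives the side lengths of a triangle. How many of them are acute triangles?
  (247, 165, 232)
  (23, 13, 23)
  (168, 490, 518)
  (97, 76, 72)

3

(247,165,232): 165²+232² = 81049 > 61009 = 247² → acute
(23,13,23): 13²+23² = 698 > 529 = 23² → acute
(168,490,518): 168²+490² = 268324 = 518² → right
(97,76,72): 72²+76² = 10960 > 9409 = 97² → acute
3 of the 4 are acute.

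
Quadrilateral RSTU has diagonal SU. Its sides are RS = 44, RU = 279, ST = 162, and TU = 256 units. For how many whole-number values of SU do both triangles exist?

87

From triangle RSU: 235 < SU < 323.
From triangle TSU: 94 < SU < 418.
Intersection: 235 < SU < 323, so integers 236 through 322: 87 values.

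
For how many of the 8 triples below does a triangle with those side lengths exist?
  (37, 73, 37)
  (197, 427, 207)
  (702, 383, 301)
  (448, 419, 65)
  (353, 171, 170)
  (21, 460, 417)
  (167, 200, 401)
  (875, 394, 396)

2

(37,37,73): 37+37 > 73 → valid
(197,207,427): 197+207 ≤ 427 → not valid
(301,383,702): 301+383 ≤ 702 → not valid
(65,419,448): 65+419 > 448 → valid
(170,171,353): 170+171 ≤ 353 → not valid
(21,417,460): 21+417 ≤ 460 → not valid
(167,200,401): 167+200 ≤ 401 → not valid
(394,396,875): 394+396 ≤ 875 → not valid
2 of the 8 triples form a triangle.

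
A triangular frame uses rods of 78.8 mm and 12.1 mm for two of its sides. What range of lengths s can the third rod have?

66.7 < s < 90.9

By the triangle inequality, s must be less than 78.8 + 12.1 = 90.9 and greater than |78.8 − 12.1| = 66.7.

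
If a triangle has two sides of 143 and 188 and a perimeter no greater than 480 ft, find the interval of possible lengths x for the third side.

45 < x ≤ 149 ft

Triangle inequality alone gives 45 < x < 331.
The perimeter condition gives x ≤ 480 − 143 − 188 = 149.
Intersecting the two: 45 < x ≤ 149.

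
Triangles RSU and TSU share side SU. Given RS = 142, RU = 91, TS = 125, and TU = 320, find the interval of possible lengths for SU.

From triangle RSU: |142 − 91| < SU < 142 + 91, i.e. 51 < SU < 233.
From triangle TSU: 195 < SU < 445.
Both must hold, so SU lies in the intersection.

195 < SU < 233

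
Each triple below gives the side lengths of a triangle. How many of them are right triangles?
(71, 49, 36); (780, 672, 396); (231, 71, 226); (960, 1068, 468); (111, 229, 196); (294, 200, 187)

(71,49,36): 36²+49² = 3697 < 5041 = 71² → obtuse
(780,672,396): 396²+672² = 608400 = 780² → right
(231,71,226): 71²+226² = 56117 > 53361 = 231² → acute
(960,1068,468): 468²+960² = 1140624 = 1068² → right
(111,229,196): 111²+196² = 50737 < 52441 = 229² → obtuse
(294,200,187): 187²+200² = 74969 < 86436 = 294² → obtuse
2 of the 6 are right.

2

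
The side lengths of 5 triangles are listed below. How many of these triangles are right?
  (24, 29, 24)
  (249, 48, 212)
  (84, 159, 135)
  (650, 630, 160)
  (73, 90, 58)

2

(24,29,24): 24²+24² = 1152 > 841 = 29² → acute
(249,48,212): 48²+212² = 47248 < 62001 = 249² → obtuse
(84,159,135): 84²+135² = 25281 = 159² → right
(650,630,160): 160²+630² = 422500 = 650² → right
(73,90,58): 58²+73² = 8693 > 8100 = 90² → acute
2 of the 5 are right.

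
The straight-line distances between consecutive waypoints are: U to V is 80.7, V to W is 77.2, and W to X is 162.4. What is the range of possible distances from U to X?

4.5 ≤ UX ≤ 320.3

The maximum is all hops collinear in one direction: 80.7 + 77.2 + 162.4 = 320.3.
The longest hop is 162.4; the others sum to 157.9. Folding the others back against it leaves at least 162.4 − 157.9 = 4.5.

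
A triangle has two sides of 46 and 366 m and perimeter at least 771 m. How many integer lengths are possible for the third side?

53

Triangle inequality: 320 < x < 412. Perimeter ≥ 771 gives x ≥ 771 − 46 − 366 = 359.
So 359 ≤ x < 412; integers 359 through 411: 53 values.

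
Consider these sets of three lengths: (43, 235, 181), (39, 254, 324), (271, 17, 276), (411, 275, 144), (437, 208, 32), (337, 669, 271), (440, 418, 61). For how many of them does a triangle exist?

(43,181,235): 43+181 ≤ 235 → not valid
(39,254,324): 39+254 ≤ 324 → not valid
(17,271,276): 17+271 > 276 → valid
(144,275,411): 144+275 > 411 → valid
(32,208,437): 32+208 ≤ 437 → not valid
(271,337,669): 271+337 ≤ 669 → not valid
(61,418,440): 61+418 > 440 → valid
3 of the 7 triples form a triangle.

3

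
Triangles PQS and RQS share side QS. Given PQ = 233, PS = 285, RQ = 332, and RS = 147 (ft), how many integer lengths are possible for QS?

From triangle PQS: 52 < QS < 518.
From triangle RQS: 185 < QS < 479.
Intersection: 185 < QS < 479, so integers 186 through 478: 293 values.

293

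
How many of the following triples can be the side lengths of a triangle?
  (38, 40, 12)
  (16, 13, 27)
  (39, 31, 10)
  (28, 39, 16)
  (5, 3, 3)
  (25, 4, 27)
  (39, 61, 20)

(12,38,40): 12+38 > 40 → valid
(13,16,27): 13+16 > 27 → valid
(10,31,39): 10+31 > 39 → valid
(16,28,39): 16+28 > 39 → valid
(3,3,5): 3+3 > 5 → valid
(4,25,27): 4+25 > 27 → valid
(20,39,61): 20+39 ≤ 61 → not valid
6 of the 7 triples form a triangle.

6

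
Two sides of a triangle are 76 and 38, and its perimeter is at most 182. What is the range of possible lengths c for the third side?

38 < c ≤ 68

Triangle inequality alone gives 38 < c < 114.
The perimeter condition gives c ≤ 182 − 76 − 38 = 68.
Intersecting the two: 38 < c ≤ 68.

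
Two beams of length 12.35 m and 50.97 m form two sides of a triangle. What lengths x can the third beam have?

38.62 < x < 63.32

By the triangle inequality, x must be less than 12.35 + 50.97 = 63.32 and greater than |12.35 − 50.97| = 38.62.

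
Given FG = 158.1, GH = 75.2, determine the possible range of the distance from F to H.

By the triangle inequality, |158.1 − 75.2| ≤ FH ≤ 158.1 + 75.2.

82.9 ≤ FH ≤ 233.3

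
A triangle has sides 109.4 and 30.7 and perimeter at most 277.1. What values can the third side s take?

Triangle inequality alone gives 78.7 < s < 140.1.
The perimeter condition gives s ≤ 277.1 − 109.4 − 30.7 = 137.0.
Intersecting the two: 78.7 < s ≤ 137.0.

78.7 < s ≤ 137.0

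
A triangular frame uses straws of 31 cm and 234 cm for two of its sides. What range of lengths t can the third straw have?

203 < t < 265

By the triangle inequality, t must be less than 31 + 234 = 265 and greater than |31 − 234| = 203.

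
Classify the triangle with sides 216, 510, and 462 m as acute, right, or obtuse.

right

Compare the square of the longest side to the sum of squares of the other two: 216² + 462² = 260100 = 510².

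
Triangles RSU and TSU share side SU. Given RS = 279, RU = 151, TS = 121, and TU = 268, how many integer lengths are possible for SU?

241

From triangle RSU: 128 < SU < 430.
From triangle TSU: 147 < SU < 389.
Intersection: 147 < SU < 389, so integers 148 through 388: 241 values.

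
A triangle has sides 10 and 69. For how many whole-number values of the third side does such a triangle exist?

The third side lies in the open interval (59, 79).
Integers from 60 to 78 inclusive: 78 − 60 + 1 = 19.

19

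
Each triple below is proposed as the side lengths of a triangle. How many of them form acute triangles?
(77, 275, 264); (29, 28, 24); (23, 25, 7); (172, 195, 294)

(77,275,264): 77²+264² = 75625 = 275² → right
(29,28,24): 24²+28² = 1360 > 841 = 29² → acute
(23,25,7): 7²+23² = 578 < 625 = 25² → obtuse
(172,195,294): 172²+195² = 67609 < 86436 = 294² → obtuse
1 of the 4 is acute.

1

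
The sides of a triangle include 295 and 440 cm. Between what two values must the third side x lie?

145 < x < 735 (cm)

By the triangle inequality, x must be less than 295 + 440 = 735 and greater than |295 − 440| = 145.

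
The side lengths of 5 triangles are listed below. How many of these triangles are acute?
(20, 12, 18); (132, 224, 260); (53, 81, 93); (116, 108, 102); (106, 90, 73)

(20,12,18): 12²+18² = 468 > 400 = 20² → acute
(132,224,260): 132²+224² = 67600 = 260² → right
(53,81,93): 53²+81² = 9370 > 8649 = 93² → acute
(116,108,102): 102²+108² = 22068 > 13456 = 116² → acute
(106,90,73): 73²+90² = 13429 > 11236 = 106² → acute
4 of the 5 are acute.

4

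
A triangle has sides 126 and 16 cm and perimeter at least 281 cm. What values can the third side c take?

139 ≤ c < 142 cm

Triangle inequality alone gives 110 < c < 142.
The perimeter condition gives c ≥ 281 − 126 − 16 = 139.
Intersecting the two: 139 ≤ c < 142.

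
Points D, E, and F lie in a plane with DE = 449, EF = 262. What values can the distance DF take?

By the triangle inequality, |449 − 262| ≤ DF ≤ 449 + 262.

187 ≤ DF ≤ 711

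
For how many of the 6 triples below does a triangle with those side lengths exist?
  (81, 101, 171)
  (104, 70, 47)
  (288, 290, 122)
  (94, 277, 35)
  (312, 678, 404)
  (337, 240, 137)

5

(81,101,171): 81+101 > 171 → valid
(47,70,104): 47+70 > 104 → valid
(122,288,290): 122+288 > 290 → valid
(35,94,277): 35+94 ≤ 277 → not valid
(312,404,678): 312+404 > 678 → valid
(137,240,337): 137+240 > 337 → valid
5 of the 6 triples form a triangle.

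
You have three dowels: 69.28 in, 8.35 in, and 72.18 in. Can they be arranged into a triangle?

Yes

The longest side is 72.18, and the other two sum to 77.63.
Since 77.63 > 72.18, the triangle inequality holds.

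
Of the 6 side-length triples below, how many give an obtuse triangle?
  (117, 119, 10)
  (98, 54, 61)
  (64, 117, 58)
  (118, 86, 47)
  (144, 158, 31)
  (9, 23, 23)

5

(117,119,10): 10²+117² = 13789 < 14161 = 119² → obtuse
(98,54,61): 54²+61² = 6637 < 9604 = 98² → obtuse
(64,117,58): 58²+64² = 7460 < 13689 = 117² → obtuse
(118,86,47): 47²+86² = 9605 < 13924 = 118² → obtuse
(144,158,31): 31²+144² = 21697 < 24964 = 158² → obtuse
(9,23,23): 9²+23² = 610 > 529 = 23² → acute
5 of the 6 are obtuse.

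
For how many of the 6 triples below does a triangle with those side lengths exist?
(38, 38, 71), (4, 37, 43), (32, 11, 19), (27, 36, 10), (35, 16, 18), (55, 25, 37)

(38,38,71): 38+38 > 71 → valid
(4,37,43): 4+37 ≤ 43 → not valid
(11,19,32): 11+19 ≤ 32 → not valid
(10,27,36): 10+27 > 36 → valid
(16,18,35): 16+18 ≤ 35 → not valid
(25,37,55): 25+37 > 55 → valid
3 of the 6 triples form a triangle.

3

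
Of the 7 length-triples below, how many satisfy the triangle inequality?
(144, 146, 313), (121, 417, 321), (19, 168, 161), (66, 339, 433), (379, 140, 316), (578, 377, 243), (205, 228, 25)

5

(144,146,313): 144+146 ≤ 313 → not valid
(121,321,417): 121+321 > 417 → valid
(19,161,168): 19+161 > 168 → valid
(66,339,433): 66+339 ≤ 433 → not valid
(140,316,379): 140+316 > 379 → valid
(243,377,578): 243+377 > 578 → valid
(25,205,228): 25+205 > 228 → valid
5 of the 7 triples form a triangle.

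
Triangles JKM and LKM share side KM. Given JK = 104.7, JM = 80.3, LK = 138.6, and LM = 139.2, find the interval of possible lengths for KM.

From triangle JKM: |104.7 − 80.3| < KM < 104.7 + 80.3, i.e. 24.4 < KM < 185.0.
From triangle LKM: 0.6 < KM < 277.8.
Both must hold, so KM lies in the intersection.

24.4 < KM < 185.0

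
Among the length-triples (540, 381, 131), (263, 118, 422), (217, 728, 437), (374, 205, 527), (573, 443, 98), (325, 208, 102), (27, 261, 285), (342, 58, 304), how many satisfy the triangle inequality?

3

(131,381,540): 131+381 ≤ 540 → not valid
(118,263,422): 118+263 ≤ 422 → not valid
(217,437,728): 217+437 ≤ 728 → not valid
(205,374,527): 205+374 > 527 → valid
(98,443,573): 98+443 ≤ 573 → not valid
(102,208,325): 102+208 ≤ 325 → not valid
(27,261,285): 27+261 > 285 → valid
(58,304,342): 58+304 > 342 → valid
3 of the 8 triples form a triangle.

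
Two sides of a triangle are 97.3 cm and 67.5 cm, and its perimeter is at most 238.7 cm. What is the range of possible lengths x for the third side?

29.8 < x ≤ 73.9 cm

Triangle inequality alone gives 29.8 < x < 164.8.
The perimeter condition gives x ≤ 238.7 − 97.3 − 67.5 = 73.9.
Intersecting the two: 29.8 < x ≤ 73.9.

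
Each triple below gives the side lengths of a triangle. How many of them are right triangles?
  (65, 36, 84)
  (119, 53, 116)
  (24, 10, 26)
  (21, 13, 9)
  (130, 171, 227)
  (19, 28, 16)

(65,36,84): 36²+65² = 5521 < 7056 = 84² → obtuse
(119,53,116): 53²+116² = 16265 > 14161 = 119² → acute
(24,10,26): 10²+24² = 676 = 26² → right
(21,13,9): 9²+13² = 250 < 441 = 21² → obtuse
(130,171,227): 130²+171² = 46141 < 51529 = 227² → obtuse
(19,28,16): 16²+19² = 617 < 784 = 28² → obtuse
1 of the 6 is right.

1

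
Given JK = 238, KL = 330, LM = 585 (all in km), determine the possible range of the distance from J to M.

17 ≤ JM ≤ 1153 km

The maximum is all hops collinear in one direction: 238 + 330 + 585 = 1153.
The longest hop is 585; the others sum to 568. Folding the others back against it leaves at least 585 − 568 = 17.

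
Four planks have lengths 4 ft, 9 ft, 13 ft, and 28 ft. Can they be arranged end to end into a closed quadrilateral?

No

For a quadrilateral, each side must be shorter than the sum of the others.
Here the longest side is 28, but the remaining 3 sides sum to only 26.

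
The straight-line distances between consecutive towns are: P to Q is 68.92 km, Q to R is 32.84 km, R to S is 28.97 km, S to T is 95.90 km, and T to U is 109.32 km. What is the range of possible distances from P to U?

The maximum is all hops collinear in one direction: 68.92 + 32.84 + 28.97 + 95.90 + 109.32 = 335.95.
The longest hop is 109.32; the others sum to 226.63. Since 109.32 ≤ 226.63, the path can fold back on itself completely, so the minimum distance is 0.

0 ≤ PU ≤ 335.95 km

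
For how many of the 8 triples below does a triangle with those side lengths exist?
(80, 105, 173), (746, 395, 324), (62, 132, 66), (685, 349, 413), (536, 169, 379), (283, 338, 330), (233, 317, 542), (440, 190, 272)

(80,105,173): 80+105 > 173 → valid
(324,395,746): 324+395 ≤ 746 → not valid
(62,66,132): 62+66 ≤ 132 → not valid
(349,413,685): 349+413 > 685 → valid
(169,379,536): 169+379 > 536 → valid
(283,330,338): 283+330 > 338 → valid
(233,317,542): 233+317 > 542 → valid
(190,272,440): 190+272 > 440 → valid
6 of the 8 triples form a triangle.

6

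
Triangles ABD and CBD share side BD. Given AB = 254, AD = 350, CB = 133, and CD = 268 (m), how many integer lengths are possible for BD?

From triangle ABD: 96 < BD < 604.
From triangle CBD: 135 < BD < 401.
Intersection: 135 < BD < 401, so integers 136 through 400: 265 values.

265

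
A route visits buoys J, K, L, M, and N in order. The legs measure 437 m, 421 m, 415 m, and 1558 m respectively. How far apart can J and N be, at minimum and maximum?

285 ≤ JN ≤ 2831 m

The maximum is all hops collinear in one direction: 437 + 421 + 415 + 1558 = 2831.
The longest hop is 1558; the others sum to 1273. Folding the others back against it leaves at least 1558 − 1273 = 285.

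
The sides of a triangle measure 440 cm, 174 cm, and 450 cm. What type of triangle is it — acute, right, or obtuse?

Compare the square of the longest side to the sum of squares of the other two: 174² + 440² = 223876 > 202500 = 450².

acute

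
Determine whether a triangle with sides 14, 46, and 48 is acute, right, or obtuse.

acute

Compare the square of the longest side to the sum of squares of the other two: 14² + 46² = 2312 > 2304 = 48².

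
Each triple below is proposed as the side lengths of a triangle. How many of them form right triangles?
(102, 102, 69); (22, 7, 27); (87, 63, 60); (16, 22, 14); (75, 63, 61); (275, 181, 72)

(102,102,69): 69²+102² = 15165 > 10404 = 102² → acute
(22,7,27): 7²+22² = 533 < 729 = 27² → obtuse
(87,63,60): 60²+63² = 7569 = 87² → right
(16,22,14): 14²+16² = 452 < 484 = 22² → obtuse
(75,63,61): 61²+63² = 7690 > 5625 = 75² → acute
(275,181,72): 72+181 ≤ 275, not a triangle
1 of the 6 is right.

1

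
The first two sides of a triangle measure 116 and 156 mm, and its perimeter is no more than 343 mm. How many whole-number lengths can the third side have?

Triangle inequality: 40 < x < 272. Perimeter ≤ 343 gives x ≤ 343 − 116 − 156 = 71.
So 40 < x ≤ 71; integers 41 through 71: 31 values.

31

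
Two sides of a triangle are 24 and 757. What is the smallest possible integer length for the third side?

734

The third side must be strictly greater than |24 − 757| = 733.
The smallest integer above 733 is 734.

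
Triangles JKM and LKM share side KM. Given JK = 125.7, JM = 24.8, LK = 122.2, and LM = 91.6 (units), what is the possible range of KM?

From triangle JKM: |125.7 − 24.8| < KM < 125.7 + 24.8, i.e. 100.9 < KM < 150.5.
From triangle LKM: 30.6 < KM < 213.8.
Both must hold, so KM lies in the intersection.

100.9 < KM < 150.5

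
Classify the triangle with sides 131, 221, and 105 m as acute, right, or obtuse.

obtuse

Compare the square of the longest side to the sum of squares of the other two: 105² + 131² = 28186 < 48841 = 221².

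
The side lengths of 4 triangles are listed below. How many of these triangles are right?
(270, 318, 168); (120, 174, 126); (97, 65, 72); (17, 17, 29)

3

(270,318,168): 168²+270² = 101124 = 318² → right
(120,174,126): 120²+126² = 30276 = 174² → right
(97,65,72): 65²+72² = 9409 = 97² → right
(17,17,29): 17²+17² = 578 < 841 = 29² → obtuse
3 of the 4 are right.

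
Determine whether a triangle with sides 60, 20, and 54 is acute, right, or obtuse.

obtuse

Compare the square of the longest side to the sum of squares of the other two: 20² + 54² = 3316 < 3600 = 60².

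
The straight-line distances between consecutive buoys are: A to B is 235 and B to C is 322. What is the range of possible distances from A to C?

By the triangle inequality, |235 − 322| ≤ AC ≤ 235 + 322.

87 ≤ AC ≤ 557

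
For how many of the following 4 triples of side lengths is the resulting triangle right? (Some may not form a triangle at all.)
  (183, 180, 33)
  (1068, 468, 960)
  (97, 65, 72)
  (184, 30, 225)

3

(183,180,33): 33²+180² = 33489 = 183² → right
(1068,468,960): 468²+960² = 1140624 = 1068² → right
(97,65,72): 65²+72² = 9409 = 97² → right
(184,30,225): 30+184 ≤ 225, not a triangle
3 of the 4 are right.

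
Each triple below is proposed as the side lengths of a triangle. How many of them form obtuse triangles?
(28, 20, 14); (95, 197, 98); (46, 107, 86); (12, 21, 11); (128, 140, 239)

(28,20,14): 14²+20² = 596 < 784 = 28² → obtuse
(95,197,98): 95+98 ≤ 197, not a triangle
(46,107,86): 46²+86² = 9512 < 11449 = 107² → obtuse
(12,21,11): 11²+12² = 265 < 441 = 21² → obtuse
(128,140,239): 128²+140² = 35984 < 57121 = 239² → obtuse
4 of the 5 are obtuse.

4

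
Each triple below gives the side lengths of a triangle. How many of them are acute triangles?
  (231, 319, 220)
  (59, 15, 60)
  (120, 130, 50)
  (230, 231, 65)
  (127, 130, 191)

(231,319,220): 220²+231² = 101761 = 319² → right
(59,15,60): 15²+59² = 3706 > 3600 = 60² → acute
(120,130,50): 50²+120² = 16900 = 130² → right
(230,231,65): 65²+230² = 57125 > 53361 = 231² → acute
(127,130,191): 127²+130² = 33029 < 36481 = 191² → obtuse
2 of the 5 are acute.

2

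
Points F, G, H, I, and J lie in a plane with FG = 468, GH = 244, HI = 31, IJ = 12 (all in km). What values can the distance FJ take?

181 ≤ FJ ≤ 755 km

The maximum is all hops collinear in one direction: 468 + 244 + 31 + 12 = 755.
The longest hop is 468; the others sum to 287. Folding the others back against it leaves at least 468 − 287 = 181.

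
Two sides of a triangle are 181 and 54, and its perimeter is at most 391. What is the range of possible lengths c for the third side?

127 < c ≤ 156

Triangle inequality alone gives 127 < c < 235.
The perimeter condition gives c ≤ 391 − 181 − 54 = 156.
Intersecting the two: 127 < c ≤ 156.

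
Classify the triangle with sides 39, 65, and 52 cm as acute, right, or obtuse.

right

Compare the square of the longest side to the sum of squares of the other two: 39² + 52² = 4225 = 65².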